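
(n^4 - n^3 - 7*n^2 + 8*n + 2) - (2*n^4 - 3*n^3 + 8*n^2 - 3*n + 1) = -n^4 + 2*n^3 - 15*n^2 + 11*n + 1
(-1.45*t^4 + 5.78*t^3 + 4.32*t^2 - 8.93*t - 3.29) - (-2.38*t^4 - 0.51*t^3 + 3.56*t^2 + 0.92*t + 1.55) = 0.93*t^4 + 6.29*t^3 + 0.76*t^2 - 9.85*t - 4.84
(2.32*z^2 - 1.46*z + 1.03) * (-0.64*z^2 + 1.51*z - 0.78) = -1.4848*z^4 + 4.4376*z^3 - 4.6734*z^2 + 2.6941*z - 0.8034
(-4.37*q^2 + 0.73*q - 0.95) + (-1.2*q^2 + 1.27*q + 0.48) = -5.57*q^2 + 2.0*q - 0.47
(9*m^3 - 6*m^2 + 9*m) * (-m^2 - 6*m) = -9*m^5 - 48*m^4 + 27*m^3 - 54*m^2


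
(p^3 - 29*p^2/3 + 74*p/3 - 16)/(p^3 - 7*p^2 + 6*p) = (p - 8/3)/p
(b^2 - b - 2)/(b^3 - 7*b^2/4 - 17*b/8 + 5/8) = 8*(b - 2)/(8*b^2 - 22*b + 5)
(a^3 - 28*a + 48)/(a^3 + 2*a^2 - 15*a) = (a^3 - 28*a + 48)/(a*(a^2 + 2*a - 15))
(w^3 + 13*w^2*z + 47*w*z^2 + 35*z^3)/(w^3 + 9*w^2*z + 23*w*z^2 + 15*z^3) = (w + 7*z)/(w + 3*z)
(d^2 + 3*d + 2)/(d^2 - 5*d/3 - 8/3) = 3*(d + 2)/(3*d - 8)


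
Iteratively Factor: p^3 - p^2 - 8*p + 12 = (p - 2)*(p^2 + p - 6) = (p - 2)^2*(p + 3)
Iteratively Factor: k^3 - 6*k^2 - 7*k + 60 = (k - 5)*(k^2 - k - 12) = (k - 5)*(k + 3)*(k - 4)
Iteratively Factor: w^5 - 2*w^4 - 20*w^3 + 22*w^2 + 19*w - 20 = (w + 1)*(w^4 - 3*w^3 - 17*w^2 + 39*w - 20) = (w - 5)*(w + 1)*(w^3 + 2*w^2 - 7*w + 4) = (w - 5)*(w - 1)*(w + 1)*(w^2 + 3*w - 4) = (w - 5)*(w - 1)*(w + 1)*(w + 4)*(w - 1)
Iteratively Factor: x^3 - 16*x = (x - 4)*(x^2 + 4*x) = (x - 4)*(x + 4)*(x)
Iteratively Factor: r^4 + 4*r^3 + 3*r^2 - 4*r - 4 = (r + 2)*(r^3 + 2*r^2 - r - 2) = (r + 1)*(r + 2)*(r^2 + r - 2) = (r - 1)*(r + 1)*(r + 2)*(r + 2)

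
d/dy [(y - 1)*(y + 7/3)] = 2*y + 4/3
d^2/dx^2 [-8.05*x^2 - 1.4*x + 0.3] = -16.1000000000000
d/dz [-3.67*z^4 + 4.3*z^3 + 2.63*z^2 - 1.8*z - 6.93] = -14.68*z^3 + 12.9*z^2 + 5.26*z - 1.8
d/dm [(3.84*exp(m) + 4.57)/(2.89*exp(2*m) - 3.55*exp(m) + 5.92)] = (-11.0976*exp(2*m) - 26.4146*exp(m) + 38.9563)*exp(m)/(8.3521*exp(4*m) - 20.519*exp(3*m) + 46.8201*exp(2*m) - 42.032*exp(m) + 35.0464)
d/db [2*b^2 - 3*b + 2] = 4*b - 3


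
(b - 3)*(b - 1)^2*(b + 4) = b^4 - b^3 - 13*b^2 + 25*b - 12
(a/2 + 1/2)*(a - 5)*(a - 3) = a^3/2 - 7*a^2/2 + 7*a/2 + 15/2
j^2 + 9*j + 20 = (j + 4)*(j + 5)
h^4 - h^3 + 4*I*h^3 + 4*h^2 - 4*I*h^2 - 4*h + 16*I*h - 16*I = (h - 1)*(h - 2*I)*(h + 2*I)*(h + 4*I)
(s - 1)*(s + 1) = s^2 - 1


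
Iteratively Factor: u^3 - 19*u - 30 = (u + 3)*(u^2 - 3*u - 10) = (u - 5)*(u + 3)*(u + 2)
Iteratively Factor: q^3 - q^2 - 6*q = (q)*(q^2 - q - 6) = q*(q + 2)*(q - 3)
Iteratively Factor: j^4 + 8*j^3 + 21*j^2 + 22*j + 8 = (j + 4)*(j^3 + 4*j^2 + 5*j + 2) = (j + 1)*(j + 4)*(j^2 + 3*j + 2) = (j + 1)*(j + 2)*(j + 4)*(j + 1)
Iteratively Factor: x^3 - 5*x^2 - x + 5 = (x - 5)*(x^2 - 1) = (x - 5)*(x - 1)*(x + 1)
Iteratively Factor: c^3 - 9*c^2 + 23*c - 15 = (c - 1)*(c^2 - 8*c + 15) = (c - 5)*(c - 1)*(c - 3)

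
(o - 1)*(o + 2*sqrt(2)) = o^2 - o + 2*sqrt(2)*o - 2*sqrt(2)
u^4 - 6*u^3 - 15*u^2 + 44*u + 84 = (u - 7)*(u - 3)*(u + 2)^2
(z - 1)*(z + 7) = z^2 + 6*z - 7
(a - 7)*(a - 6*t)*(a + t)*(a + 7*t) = a^4 + 2*a^3*t - 7*a^3 - 41*a^2*t^2 - 14*a^2*t - 42*a*t^3 + 287*a*t^2 + 294*t^3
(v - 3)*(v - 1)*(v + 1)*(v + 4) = v^4 + v^3 - 13*v^2 - v + 12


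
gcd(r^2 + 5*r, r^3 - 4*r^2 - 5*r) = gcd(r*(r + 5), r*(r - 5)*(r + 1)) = r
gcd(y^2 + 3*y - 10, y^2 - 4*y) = 1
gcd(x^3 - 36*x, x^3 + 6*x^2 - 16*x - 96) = x + 6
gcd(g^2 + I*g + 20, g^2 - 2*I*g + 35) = g + 5*I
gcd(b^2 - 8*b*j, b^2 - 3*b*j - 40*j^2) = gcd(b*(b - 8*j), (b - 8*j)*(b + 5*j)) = b - 8*j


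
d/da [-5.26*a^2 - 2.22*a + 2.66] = -10.52*a - 2.22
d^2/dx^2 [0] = 0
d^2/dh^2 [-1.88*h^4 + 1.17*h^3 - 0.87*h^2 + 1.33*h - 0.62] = -22.56*h^2 + 7.02*h - 1.74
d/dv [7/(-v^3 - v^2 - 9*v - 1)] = 7*(3*v^2 + 2*v + 9)/(v^3 + v^2 + 9*v + 1)^2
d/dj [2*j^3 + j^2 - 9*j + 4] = 6*j^2 + 2*j - 9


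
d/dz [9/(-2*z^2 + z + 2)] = 9*(4*z - 1)/(-2*z^2 + z + 2)^2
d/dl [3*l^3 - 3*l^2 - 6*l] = 9*l^2 - 6*l - 6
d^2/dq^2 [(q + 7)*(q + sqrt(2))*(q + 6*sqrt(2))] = 6*q + 14 + 14*sqrt(2)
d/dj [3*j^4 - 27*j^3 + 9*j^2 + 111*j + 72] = 12*j^3 - 81*j^2 + 18*j + 111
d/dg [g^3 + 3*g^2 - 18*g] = 3*g^2 + 6*g - 18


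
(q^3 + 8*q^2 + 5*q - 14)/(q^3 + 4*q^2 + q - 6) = (q + 7)/(q + 3)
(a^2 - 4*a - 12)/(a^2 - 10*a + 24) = (a + 2)/(a - 4)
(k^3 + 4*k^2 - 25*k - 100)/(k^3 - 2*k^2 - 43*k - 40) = (k^2 - k - 20)/(k^2 - 7*k - 8)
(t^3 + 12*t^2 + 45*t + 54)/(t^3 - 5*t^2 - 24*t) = (t^2 + 9*t + 18)/(t*(t - 8))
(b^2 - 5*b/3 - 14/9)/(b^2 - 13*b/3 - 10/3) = (b - 7/3)/(b - 5)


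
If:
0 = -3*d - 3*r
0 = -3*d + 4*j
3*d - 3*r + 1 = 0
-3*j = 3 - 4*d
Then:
No Solution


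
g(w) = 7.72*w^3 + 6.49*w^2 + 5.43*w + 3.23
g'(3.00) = 252.81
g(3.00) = 286.37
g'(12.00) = 3496.23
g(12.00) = 14343.11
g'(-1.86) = 61.41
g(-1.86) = -34.09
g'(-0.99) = 15.28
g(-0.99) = -3.28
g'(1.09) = 47.09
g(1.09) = 26.86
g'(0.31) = 11.68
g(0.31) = 5.77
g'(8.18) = 1661.30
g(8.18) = 4707.40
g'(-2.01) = 72.91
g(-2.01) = -44.16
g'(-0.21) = 3.73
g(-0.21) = 2.30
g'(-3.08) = 185.16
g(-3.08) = -177.49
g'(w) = 23.16*w^2 + 12.98*w + 5.43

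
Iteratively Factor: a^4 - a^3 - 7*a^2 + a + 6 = (a + 1)*(a^3 - 2*a^2 - 5*a + 6) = (a - 3)*(a + 1)*(a^2 + a - 2) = (a - 3)*(a - 1)*(a + 1)*(a + 2)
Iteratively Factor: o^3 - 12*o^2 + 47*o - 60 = (o - 5)*(o^2 - 7*o + 12) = (o - 5)*(o - 4)*(o - 3)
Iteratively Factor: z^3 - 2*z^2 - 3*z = (z - 3)*(z^2 + z) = z*(z - 3)*(z + 1)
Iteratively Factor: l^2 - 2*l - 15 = (l - 5)*(l + 3)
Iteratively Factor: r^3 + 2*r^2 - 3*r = (r + 3)*(r^2 - r) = (r - 1)*(r + 3)*(r)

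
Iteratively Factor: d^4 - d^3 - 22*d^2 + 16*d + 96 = (d - 4)*(d^3 + 3*d^2 - 10*d - 24) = (d - 4)*(d + 4)*(d^2 - d - 6) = (d - 4)*(d + 2)*(d + 4)*(d - 3)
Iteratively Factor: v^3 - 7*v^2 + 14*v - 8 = (v - 2)*(v^2 - 5*v + 4) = (v - 2)*(v - 1)*(v - 4)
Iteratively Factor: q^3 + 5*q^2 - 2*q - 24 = (q + 4)*(q^2 + q - 6) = (q - 2)*(q + 4)*(q + 3)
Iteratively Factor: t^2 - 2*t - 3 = (t - 3)*(t + 1)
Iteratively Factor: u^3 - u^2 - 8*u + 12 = (u - 2)*(u^2 + u - 6) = (u - 2)*(u + 3)*(u - 2)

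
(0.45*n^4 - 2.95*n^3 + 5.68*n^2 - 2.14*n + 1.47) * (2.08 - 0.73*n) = -0.3285*n^5 + 3.0895*n^4 - 10.2824*n^3 + 13.3766*n^2 - 5.5243*n + 3.0576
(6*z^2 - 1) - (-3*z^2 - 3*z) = 9*z^2 + 3*z - 1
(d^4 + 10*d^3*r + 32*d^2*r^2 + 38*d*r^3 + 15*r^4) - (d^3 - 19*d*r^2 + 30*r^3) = d^4 + 10*d^3*r - d^3 + 32*d^2*r^2 + 38*d*r^3 + 19*d*r^2 + 15*r^4 - 30*r^3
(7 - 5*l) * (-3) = 15*l - 21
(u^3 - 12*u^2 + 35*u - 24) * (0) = 0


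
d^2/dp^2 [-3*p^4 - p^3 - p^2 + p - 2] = -36*p^2 - 6*p - 2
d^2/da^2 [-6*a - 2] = 0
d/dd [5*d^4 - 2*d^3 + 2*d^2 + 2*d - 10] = 20*d^3 - 6*d^2 + 4*d + 2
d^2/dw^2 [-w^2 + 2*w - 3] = -2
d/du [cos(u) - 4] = -sin(u)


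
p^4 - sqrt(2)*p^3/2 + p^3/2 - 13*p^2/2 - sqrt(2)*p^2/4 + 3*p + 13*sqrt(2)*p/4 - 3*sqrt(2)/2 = (p - 2)*(p - 1/2)*(p + 3)*(p - sqrt(2)/2)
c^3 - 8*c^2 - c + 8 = (c - 8)*(c - 1)*(c + 1)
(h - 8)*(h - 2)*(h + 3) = h^3 - 7*h^2 - 14*h + 48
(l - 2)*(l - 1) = l^2 - 3*l + 2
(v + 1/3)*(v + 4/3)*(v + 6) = v^3 + 23*v^2/3 + 94*v/9 + 8/3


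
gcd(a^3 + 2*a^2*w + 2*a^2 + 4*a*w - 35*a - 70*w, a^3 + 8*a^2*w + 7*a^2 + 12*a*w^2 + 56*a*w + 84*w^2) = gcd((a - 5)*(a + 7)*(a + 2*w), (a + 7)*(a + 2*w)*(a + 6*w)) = a^2 + 2*a*w + 7*a + 14*w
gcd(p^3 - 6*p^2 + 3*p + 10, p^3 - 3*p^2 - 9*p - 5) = p^2 - 4*p - 5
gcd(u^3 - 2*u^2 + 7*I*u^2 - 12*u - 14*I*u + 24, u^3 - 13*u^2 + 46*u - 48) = u - 2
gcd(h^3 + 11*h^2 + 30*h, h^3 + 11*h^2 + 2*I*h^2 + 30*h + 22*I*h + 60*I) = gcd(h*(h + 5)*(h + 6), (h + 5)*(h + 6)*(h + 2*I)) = h^2 + 11*h + 30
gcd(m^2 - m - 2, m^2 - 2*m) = m - 2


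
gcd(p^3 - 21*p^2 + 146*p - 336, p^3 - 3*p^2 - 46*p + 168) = p - 6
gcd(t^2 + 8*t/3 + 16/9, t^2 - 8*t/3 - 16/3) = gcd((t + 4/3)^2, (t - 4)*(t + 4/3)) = t + 4/3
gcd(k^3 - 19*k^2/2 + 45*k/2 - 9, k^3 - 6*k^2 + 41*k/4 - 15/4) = k^2 - 7*k/2 + 3/2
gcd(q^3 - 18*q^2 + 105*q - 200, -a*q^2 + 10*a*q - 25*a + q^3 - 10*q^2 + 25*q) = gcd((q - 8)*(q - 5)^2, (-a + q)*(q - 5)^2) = q^2 - 10*q + 25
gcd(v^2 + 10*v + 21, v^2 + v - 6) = v + 3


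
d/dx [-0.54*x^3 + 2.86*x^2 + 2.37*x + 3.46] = -1.62*x^2 + 5.72*x + 2.37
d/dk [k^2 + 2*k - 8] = 2*k + 2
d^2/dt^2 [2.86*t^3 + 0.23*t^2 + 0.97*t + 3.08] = 17.16*t + 0.46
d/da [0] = 0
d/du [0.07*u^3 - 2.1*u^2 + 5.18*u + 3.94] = 0.21*u^2 - 4.2*u + 5.18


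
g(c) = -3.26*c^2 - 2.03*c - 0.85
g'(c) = -6.52*c - 2.03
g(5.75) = -120.31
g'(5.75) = -39.52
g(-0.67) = -0.95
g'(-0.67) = 2.34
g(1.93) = -16.91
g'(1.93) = -14.61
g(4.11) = -64.26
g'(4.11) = -28.83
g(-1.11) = -2.61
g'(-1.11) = 5.21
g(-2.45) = -15.44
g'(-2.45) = 13.94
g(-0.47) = -0.62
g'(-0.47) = 1.03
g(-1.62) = -6.12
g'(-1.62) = 8.53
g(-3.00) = -24.10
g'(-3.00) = 17.53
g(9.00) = -283.18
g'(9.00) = -60.71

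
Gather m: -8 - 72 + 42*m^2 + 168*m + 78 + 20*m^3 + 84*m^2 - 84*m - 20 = 20*m^3 + 126*m^2 + 84*m - 22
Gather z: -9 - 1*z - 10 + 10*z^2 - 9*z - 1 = 10*z^2 - 10*z - 20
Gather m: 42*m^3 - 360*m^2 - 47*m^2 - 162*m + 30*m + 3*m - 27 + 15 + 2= 42*m^3 - 407*m^2 - 129*m - 10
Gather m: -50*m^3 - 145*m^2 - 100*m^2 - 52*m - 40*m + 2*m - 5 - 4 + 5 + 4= -50*m^3 - 245*m^2 - 90*m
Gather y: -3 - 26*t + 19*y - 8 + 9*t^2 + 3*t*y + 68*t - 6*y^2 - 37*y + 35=9*t^2 + 42*t - 6*y^2 + y*(3*t - 18) + 24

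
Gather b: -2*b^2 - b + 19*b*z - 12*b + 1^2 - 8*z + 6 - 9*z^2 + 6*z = -2*b^2 + b*(19*z - 13) - 9*z^2 - 2*z + 7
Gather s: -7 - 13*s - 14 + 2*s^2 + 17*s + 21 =2*s^2 + 4*s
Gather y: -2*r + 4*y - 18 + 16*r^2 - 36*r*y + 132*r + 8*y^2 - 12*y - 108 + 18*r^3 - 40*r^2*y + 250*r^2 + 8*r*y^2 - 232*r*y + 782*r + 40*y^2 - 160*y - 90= 18*r^3 + 266*r^2 + 912*r + y^2*(8*r + 48) + y*(-40*r^2 - 268*r - 168) - 216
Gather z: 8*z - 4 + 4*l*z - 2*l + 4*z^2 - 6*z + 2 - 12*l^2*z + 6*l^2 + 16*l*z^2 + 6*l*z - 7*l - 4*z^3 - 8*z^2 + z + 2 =6*l^2 - 9*l - 4*z^3 + z^2*(16*l - 4) + z*(-12*l^2 + 10*l + 3)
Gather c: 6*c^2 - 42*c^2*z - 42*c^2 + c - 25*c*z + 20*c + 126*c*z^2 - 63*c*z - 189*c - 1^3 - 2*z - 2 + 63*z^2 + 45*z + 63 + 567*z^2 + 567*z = c^2*(-42*z - 36) + c*(126*z^2 - 88*z - 168) + 630*z^2 + 610*z + 60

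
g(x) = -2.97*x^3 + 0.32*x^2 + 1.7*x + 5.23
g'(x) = -8.91*x^2 + 0.64*x + 1.7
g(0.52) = 5.78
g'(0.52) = -0.38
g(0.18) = 5.53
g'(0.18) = 1.53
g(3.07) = -72.47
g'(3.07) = -80.31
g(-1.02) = 6.98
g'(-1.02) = -8.22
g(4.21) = -203.56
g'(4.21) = -153.53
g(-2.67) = 59.50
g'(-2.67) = -63.53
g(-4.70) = 312.66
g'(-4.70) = -198.13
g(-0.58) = 4.93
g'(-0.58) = -1.67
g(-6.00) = 648.07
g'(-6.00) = -322.90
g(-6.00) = 648.07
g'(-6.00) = -322.90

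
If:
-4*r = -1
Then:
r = 1/4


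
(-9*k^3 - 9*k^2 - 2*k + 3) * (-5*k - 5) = 45*k^4 + 90*k^3 + 55*k^2 - 5*k - 15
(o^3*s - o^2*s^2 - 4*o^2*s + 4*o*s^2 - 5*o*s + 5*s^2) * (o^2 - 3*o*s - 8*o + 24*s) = o^5*s - 4*o^4*s^2 - 12*o^4*s + 3*o^3*s^3 + 48*o^3*s^2 + 27*o^3*s - 36*o^2*s^3 - 108*o^2*s^2 + 40*o^2*s + 81*o*s^3 - 160*o*s^2 + 120*s^3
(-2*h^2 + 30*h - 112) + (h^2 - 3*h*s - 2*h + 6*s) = -h^2 - 3*h*s + 28*h + 6*s - 112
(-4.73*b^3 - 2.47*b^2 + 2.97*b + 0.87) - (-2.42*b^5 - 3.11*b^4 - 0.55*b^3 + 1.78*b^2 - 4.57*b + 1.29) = 2.42*b^5 + 3.11*b^4 - 4.18*b^3 - 4.25*b^2 + 7.54*b - 0.42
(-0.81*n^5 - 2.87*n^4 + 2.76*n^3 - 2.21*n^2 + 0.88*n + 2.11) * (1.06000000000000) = -0.8586*n^5 - 3.0422*n^4 + 2.9256*n^3 - 2.3426*n^2 + 0.9328*n + 2.2366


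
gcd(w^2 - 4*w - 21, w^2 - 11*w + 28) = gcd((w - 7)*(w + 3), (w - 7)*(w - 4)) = w - 7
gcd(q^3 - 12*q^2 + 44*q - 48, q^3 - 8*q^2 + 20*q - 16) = q^2 - 6*q + 8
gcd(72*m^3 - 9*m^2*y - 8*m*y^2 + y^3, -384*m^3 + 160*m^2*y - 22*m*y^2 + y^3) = -8*m + y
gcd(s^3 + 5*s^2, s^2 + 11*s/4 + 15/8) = 1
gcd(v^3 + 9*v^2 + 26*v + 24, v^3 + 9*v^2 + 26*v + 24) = v^3 + 9*v^2 + 26*v + 24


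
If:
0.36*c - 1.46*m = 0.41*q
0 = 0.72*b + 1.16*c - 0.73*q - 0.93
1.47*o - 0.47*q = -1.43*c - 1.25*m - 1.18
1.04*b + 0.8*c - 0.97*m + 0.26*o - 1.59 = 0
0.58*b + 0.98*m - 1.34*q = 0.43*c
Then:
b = 1.48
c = 0.20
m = -0.09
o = -0.76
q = 0.51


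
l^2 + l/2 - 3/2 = (l - 1)*(l + 3/2)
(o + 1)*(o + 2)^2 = o^3 + 5*o^2 + 8*o + 4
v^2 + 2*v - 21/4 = (v - 3/2)*(v + 7/2)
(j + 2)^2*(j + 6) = j^3 + 10*j^2 + 28*j + 24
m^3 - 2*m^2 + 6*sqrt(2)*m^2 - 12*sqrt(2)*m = m*(m - 2)*(m + 6*sqrt(2))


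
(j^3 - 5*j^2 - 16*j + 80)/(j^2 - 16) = j - 5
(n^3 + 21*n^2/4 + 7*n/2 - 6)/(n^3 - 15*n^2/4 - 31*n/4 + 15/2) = (n + 4)/(n - 5)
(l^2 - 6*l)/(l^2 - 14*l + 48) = l/(l - 8)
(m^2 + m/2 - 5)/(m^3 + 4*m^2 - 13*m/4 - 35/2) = 2/(2*m + 7)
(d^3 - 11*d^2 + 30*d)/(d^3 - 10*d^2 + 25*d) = (d - 6)/(d - 5)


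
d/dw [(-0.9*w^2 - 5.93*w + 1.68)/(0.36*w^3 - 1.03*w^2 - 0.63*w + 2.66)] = (0.324*w^4 + 4.2696*w^3 - 7.3553*w^2 - 1.3272*w - 14.7154)/(0.1296*w^6 - 0.7416*w^5 + 0.6073*w^4 + 3.213*w^3 - 5.0827*w^2 - 3.3516*w + 7.0756)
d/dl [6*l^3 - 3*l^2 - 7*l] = 18*l^2 - 6*l - 7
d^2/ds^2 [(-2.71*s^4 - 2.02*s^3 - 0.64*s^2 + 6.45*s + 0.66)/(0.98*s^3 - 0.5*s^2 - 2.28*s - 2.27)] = (3.5527136788005e-15*s^7 - 16.67436*s^6 - 44.621844*s^5 - 176.842116*s^4 - 232.429008*s^3 - 61.6163639999999*s^2 - 93.053832*s - 67.997264)/(0.941192*s^9 - 1.4406*s^8 - 5.834136*s^7 + 0.0378759999999998*s^6 + 20.247096*s^5 + 20.932428*s^4 - 12.229626*s^3 - 43.130454*s^2 - 35.245836*s - 11.697083)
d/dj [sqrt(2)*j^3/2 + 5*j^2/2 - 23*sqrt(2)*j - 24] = 3*sqrt(2)*j^2/2 + 5*j - 23*sqrt(2)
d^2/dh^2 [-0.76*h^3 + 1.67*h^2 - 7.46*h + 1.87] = 3.34 - 4.56*h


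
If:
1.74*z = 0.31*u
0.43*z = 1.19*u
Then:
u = 0.00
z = 0.00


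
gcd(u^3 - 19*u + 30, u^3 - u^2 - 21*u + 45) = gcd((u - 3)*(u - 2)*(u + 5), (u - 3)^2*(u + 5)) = u^2 + 2*u - 15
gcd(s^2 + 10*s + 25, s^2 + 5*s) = s + 5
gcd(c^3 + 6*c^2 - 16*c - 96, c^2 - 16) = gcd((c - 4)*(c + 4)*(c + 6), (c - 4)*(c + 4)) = c^2 - 16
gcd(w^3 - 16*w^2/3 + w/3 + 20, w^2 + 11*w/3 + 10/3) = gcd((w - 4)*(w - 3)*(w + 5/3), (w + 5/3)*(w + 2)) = w + 5/3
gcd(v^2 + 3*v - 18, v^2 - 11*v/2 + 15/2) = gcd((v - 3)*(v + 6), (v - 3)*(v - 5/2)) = v - 3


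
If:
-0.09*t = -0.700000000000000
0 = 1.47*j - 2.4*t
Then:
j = 12.70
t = 7.78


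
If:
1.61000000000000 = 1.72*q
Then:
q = 0.94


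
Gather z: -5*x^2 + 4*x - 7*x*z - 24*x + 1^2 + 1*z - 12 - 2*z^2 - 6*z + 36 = -5*x^2 - 20*x - 2*z^2 + z*(-7*x - 5) + 25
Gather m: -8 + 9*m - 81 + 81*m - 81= 90*m - 170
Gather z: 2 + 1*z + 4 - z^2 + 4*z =-z^2 + 5*z + 6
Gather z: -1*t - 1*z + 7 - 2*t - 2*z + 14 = -3*t - 3*z + 21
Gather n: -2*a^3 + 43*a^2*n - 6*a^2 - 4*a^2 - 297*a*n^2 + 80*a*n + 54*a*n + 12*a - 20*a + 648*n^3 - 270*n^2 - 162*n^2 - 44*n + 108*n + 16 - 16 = -2*a^3 - 10*a^2 - 8*a + 648*n^3 + n^2*(-297*a - 432) + n*(43*a^2 + 134*a + 64)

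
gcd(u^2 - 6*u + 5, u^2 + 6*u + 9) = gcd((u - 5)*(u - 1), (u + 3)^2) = 1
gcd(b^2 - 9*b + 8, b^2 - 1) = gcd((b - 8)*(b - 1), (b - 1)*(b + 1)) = b - 1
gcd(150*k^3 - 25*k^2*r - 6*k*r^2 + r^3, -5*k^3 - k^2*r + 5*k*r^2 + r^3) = 5*k + r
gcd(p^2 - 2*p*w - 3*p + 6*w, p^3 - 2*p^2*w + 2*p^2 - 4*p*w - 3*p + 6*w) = p - 2*w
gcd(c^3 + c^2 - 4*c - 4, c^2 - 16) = 1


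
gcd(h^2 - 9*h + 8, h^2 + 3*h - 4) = h - 1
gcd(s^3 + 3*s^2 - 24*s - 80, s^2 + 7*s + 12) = s + 4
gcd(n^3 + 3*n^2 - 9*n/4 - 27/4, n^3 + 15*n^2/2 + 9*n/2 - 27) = n^2 + 3*n/2 - 9/2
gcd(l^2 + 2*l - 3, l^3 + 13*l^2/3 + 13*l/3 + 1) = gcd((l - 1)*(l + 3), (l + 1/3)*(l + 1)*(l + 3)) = l + 3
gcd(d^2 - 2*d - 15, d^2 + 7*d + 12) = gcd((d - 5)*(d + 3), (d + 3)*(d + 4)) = d + 3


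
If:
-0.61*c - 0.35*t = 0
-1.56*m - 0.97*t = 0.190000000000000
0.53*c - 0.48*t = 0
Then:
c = 0.00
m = -0.12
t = 0.00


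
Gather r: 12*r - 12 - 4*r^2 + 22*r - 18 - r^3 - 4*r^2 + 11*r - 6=-r^3 - 8*r^2 + 45*r - 36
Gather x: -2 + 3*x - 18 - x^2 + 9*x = -x^2 + 12*x - 20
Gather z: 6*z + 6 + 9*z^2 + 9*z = 9*z^2 + 15*z + 6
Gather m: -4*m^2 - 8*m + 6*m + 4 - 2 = -4*m^2 - 2*m + 2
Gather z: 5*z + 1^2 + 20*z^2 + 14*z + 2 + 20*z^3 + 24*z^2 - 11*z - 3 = 20*z^3 + 44*z^2 + 8*z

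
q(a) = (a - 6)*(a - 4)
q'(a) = 2*a - 10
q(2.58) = 4.86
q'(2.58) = -4.84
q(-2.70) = 58.29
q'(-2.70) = -15.40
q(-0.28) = 26.88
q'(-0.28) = -10.56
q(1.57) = 10.76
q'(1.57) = -6.86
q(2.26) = 6.51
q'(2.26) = -5.48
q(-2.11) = 49.55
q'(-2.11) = -14.22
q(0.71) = 17.40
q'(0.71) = -8.58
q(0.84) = 16.31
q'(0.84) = -8.32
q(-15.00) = 399.00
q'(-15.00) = -40.00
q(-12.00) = 288.00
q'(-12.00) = -34.00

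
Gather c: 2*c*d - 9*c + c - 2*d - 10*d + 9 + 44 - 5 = c*(2*d - 8) - 12*d + 48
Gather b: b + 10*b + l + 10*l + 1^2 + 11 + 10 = 11*b + 11*l + 22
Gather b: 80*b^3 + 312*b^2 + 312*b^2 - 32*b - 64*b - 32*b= 80*b^3 + 624*b^2 - 128*b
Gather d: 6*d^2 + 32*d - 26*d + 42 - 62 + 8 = 6*d^2 + 6*d - 12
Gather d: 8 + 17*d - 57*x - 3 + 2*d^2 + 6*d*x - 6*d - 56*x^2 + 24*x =2*d^2 + d*(6*x + 11) - 56*x^2 - 33*x + 5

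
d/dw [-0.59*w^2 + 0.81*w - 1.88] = 0.81 - 1.18*w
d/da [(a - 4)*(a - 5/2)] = 2*a - 13/2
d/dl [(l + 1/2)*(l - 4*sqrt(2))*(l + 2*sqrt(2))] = 3*l^2 - 4*sqrt(2)*l + l - 16 - sqrt(2)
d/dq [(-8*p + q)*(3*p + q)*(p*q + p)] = p*(-24*p^2 - 10*p*q - 5*p + 3*q^2 + 2*q)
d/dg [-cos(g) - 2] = sin(g)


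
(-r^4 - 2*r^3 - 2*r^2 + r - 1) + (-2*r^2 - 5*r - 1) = -r^4 - 2*r^3 - 4*r^2 - 4*r - 2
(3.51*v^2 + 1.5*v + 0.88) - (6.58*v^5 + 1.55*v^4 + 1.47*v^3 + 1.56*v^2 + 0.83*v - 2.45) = -6.58*v^5 - 1.55*v^4 - 1.47*v^3 + 1.95*v^2 + 0.67*v + 3.33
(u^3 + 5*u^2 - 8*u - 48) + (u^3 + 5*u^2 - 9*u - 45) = 2*u^3 + 10*u^2 - 17*u - 93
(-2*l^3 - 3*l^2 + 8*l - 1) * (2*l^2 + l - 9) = -4*l^5 - 8*l^4 + 31*l^3 + 33*l^2 - 73*l + 9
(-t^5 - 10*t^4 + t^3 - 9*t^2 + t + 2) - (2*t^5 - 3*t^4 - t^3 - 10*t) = -3*t^5 - 7*t^4 + 2*t^3 - 9*t^2 + 11*t + 2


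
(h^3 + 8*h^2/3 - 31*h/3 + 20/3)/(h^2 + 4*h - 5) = h - 4/3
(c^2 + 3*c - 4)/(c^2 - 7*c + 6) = (c + 4)/(c - 6)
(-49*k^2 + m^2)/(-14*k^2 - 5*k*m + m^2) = (7*k + m)/(2*k + m)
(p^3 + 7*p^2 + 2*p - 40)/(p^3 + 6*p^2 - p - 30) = (p + 4)/(p + 3)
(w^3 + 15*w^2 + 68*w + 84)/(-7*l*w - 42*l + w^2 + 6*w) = (w^2 + 9*w + 14)/(-7*l + w)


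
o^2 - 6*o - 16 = (o - 8)*(o + 2)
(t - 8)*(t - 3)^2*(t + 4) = t^4 - 10*t^3 + t^2 + 156*t - 288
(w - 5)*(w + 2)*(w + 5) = w^3 + 2*w^2 - 25*w - 50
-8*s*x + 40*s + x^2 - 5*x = (-8*s + x)*(x - 5)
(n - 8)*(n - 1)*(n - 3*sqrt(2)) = n^3 - 9*n^2 - 3*sqrt(2)*n^2 + 8*n + 27*sqrt(2)*n - 24*sqrt(2)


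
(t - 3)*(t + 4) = t^2 + t - 12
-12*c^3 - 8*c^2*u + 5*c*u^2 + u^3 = (-2*c + u)*(c + u)*(6*c + u)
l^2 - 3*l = l*(l - 3)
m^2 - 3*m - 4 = (m - 4)*(m + 1)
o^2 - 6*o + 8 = (o - 4)*(o - 2)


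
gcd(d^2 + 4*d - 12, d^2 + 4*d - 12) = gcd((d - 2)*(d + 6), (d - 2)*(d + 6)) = d^2 + 4*d - 12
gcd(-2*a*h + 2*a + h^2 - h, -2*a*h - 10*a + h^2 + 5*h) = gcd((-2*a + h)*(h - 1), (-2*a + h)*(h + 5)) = 2*a - h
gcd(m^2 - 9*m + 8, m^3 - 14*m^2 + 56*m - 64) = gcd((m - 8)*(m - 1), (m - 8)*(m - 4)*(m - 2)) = m - 8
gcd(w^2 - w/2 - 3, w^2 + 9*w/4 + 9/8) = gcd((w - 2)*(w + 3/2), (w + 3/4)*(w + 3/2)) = w + 3/2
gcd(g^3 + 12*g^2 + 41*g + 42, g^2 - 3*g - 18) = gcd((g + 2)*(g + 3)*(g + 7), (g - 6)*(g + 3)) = g + 3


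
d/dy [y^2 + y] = 2*y + 1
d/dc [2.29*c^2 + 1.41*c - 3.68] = 4.58*c + 1.41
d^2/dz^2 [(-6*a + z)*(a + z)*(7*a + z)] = 4*a + 6*z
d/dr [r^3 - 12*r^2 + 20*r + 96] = 3*r^2 - 24*r + 20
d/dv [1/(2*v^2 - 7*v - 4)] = (7 - 4*v)/(-2*v^2 + 7*v + 4)^2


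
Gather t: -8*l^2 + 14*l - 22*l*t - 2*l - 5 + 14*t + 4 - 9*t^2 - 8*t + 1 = -8*l^2 + 12*l - 9*t^2 + t*(6 - 22*l)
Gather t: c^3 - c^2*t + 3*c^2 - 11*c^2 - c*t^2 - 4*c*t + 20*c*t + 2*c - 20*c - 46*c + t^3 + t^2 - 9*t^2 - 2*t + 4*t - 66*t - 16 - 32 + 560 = c^3 - 8*c^2 - 64*c + t^3 + t^2*(-c - 8) + t*(-c^2 + 16*c - 64) + 512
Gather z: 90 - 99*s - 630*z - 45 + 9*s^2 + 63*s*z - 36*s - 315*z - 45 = 9*s^2 - 135*s + z*(63*s - 945)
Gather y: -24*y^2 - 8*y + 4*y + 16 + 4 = -24*y^2 - 4*y + 20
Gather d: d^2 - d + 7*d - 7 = d^2 + 6*d - 7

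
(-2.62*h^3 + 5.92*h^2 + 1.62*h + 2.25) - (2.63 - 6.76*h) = -2.62*h^3 + 5.92*h^2 + 8.38*h - 0.38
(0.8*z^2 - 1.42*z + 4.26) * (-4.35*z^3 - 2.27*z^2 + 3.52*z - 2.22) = -3.48*z^5 + 4.361*z^4 - 12.4916*z^3 - 16.4446*z^2 + 18.1476*z - 9.4572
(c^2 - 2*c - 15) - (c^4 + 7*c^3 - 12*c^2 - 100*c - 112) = -c^4 - 7*c^3 + 13*c^2 + 98*c + 97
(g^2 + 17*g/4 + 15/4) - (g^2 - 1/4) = 17*g/4 + 4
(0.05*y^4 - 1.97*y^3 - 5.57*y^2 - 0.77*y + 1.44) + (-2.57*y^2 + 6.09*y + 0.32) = 0.05*y^4 - 1.97*y^3 - 8.14*y^2 + 5.32*y + 1.76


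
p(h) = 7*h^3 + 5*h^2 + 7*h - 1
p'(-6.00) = 703.00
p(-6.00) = -1375.00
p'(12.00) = 3151.00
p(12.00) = 12899.00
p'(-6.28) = 772.41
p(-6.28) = -1581.48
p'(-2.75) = 138.31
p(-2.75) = -128.02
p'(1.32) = 56.79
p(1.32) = 33.05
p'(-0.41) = 6.43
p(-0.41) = -3.51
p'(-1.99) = 70.26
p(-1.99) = -50.29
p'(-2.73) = 136.21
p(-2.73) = -125.27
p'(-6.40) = 803.16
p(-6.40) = -1676.01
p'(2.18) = 128.60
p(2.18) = 110.54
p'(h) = 21*h^2 + 10*h + 7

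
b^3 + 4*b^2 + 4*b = b*(b + 2)^2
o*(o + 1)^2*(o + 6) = o^4 + 8*o^3 + 13*o^2 + 6*o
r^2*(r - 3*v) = r^3 - 3*r^2*v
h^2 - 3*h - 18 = (h - 6)*(h + 3)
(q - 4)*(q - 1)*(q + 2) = q^3 - 3*q^2 - 6*q + 8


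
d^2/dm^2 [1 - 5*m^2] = -10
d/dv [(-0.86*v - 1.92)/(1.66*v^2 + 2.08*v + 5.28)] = (1.4276*v^2 + 6.3744*v - 0.5472)/(2.7556*v^4 + 6.9056*v^3 + 21.856*v^2 + 21.9648*v + 27.8784)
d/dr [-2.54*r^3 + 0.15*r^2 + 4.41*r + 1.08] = -7.62*r^2 + 0.3*r + 4.41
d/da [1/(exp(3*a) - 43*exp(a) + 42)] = (43 - 3*exp(2*a))*exp(a)/(exp(3*a) - 43*exp(a) + 42)^2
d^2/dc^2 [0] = 0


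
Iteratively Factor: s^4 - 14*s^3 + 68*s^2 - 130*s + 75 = (s - 5)*(s^3 - 9*s^2 + 23*s - 15) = (s - 5)*(s - 1)*(s^2 - 8*s + 15) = (s - 5)^2*(s - 1)*(s - 3)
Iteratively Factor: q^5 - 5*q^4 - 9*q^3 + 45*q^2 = (q + 3)*(q^4 - 8*q^3 + 15*q^2) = (q - 5)*(q + 3)*(q^3 - 3*q^2) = (q - 5)*(q - 3)*(q + 3)*(q^2) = q*(q - 5)*(q - 3)*(q + 3)*(q)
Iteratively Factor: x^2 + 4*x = (x)*(x + 4)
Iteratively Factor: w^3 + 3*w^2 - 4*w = (w + 4)*(w^2 - w) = (w - 1)*(w + 4)*(w)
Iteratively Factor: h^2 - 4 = (h + 2)*(h - 2)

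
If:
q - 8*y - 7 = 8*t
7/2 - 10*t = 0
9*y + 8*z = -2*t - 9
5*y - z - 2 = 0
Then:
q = 379/35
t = 7/20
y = 9/70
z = -19/14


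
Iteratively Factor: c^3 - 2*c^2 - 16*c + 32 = (c + 4)*(c^2 - 6*c + 8) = (c - 2)*(c + 4)*(c - 4)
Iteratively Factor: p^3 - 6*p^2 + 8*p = (p - 2)*(p^2 - 4*p) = p*(p - 2)*(p - 4)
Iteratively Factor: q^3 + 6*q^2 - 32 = (q + 4)*(q^2 + 2*q - 8) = (q + 4)^2*(q - 2)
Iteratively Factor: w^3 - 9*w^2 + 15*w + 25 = (w - 5)*(w^2 - 4*w - 5) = (w - 5)^2*(w + 1)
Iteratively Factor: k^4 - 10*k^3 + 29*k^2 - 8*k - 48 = (k - 4)*(k^3 - 6*k^2 + 5*k + 12) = (k - 4)*(k - 3)*(k^2 - 3*k - 4) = (k - 4)^2*(k - 3)*(k + 1)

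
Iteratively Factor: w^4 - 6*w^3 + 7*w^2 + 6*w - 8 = (w - 4)*(w^3 - 2*w^2 - w + 2) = (w - 4)*(w - 1)*(w^2 - w - 2) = (w - 4)*(w - 2)*(w - 1)*(w + 1)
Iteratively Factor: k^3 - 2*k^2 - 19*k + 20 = (k - 1)*(k^2 - k - 20) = (k - 5)*(k - 1)*(k + 4)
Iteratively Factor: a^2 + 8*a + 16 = (a + 4)*(a + 4)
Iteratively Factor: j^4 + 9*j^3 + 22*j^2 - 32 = (j + 2)*(j^3 + 7*j^2 + 8*j - 16) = (j - 1)*(j + 2)*(j^2 + 8*j + 16) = (j - 1)*(j + 2)*(j + 4)*(j + 4)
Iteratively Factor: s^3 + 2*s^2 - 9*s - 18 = (s + 2)*(s^2 - 9) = (s - 3)*(s + 2)*(s + 3)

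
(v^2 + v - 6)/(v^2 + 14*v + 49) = (v^2 + v - 6)/(v^2 + 14*v + 49)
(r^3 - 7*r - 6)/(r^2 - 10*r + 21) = (r^2 + 3*r + 2)/(r - 7)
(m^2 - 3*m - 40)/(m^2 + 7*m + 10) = (m - 8)/(m + 2)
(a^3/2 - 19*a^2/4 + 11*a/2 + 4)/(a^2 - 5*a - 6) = (-2*a^3 + 19*a^2 - 22*a - 16)/(4*(-a^2 + 5*a + 6))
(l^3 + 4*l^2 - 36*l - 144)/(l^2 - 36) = l + 4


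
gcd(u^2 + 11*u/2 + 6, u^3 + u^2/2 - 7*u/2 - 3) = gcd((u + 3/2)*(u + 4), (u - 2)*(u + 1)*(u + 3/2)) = u + 3/2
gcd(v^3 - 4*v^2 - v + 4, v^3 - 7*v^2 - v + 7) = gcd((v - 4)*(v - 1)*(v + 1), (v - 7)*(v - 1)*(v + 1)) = v^2 - 1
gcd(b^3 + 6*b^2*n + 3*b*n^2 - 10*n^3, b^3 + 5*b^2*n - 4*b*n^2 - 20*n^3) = b^2 + 7*b*n + 10*n^2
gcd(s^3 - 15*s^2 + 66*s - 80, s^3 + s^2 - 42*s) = 1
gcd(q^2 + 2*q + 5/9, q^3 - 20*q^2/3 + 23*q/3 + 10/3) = q + 1/3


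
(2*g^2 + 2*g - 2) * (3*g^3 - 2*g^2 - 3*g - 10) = 6*g^5 + 2*g^4 - 16*g^3 - 22*g^2 - 14*g + 20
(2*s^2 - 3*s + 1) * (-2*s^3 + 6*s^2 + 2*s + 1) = -4*s^5 + 18*s^4 - 16*s^3 + 2*s^2 - s + 1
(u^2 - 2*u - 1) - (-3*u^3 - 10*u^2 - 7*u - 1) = 3*u^3 + 11*u^2 + 5*u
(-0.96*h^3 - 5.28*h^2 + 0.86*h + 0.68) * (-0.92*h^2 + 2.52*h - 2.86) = 0.8832*h^5 + 2.4384*h^4 - 11.3512*h^3 + 16.6424*h^2 - 0.746*h - 1.9448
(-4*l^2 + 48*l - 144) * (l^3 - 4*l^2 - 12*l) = -4*l^5 + 64*l^4 - 288*l^3 + 1728*l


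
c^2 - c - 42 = (c - 7)*(c + 6)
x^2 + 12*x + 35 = (x + 5)*(x + 7)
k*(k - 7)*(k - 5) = k^3 - 12*k^2 + 35*k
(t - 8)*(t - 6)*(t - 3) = t^3 - 17*t^2 + 90*t - 144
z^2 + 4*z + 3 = (z + 1)*(z + 3)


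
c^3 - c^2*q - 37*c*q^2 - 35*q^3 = (c - 7*q)*(c + q)*(c + 5*q)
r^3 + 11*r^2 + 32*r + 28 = (r + 2)^2*(r + 7)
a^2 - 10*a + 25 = (a - 5)^2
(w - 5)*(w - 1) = w^2 - 6*w + 5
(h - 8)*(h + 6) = h^2 - 2*h - 48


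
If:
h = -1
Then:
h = -1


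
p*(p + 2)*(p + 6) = p^3 + 8*p^2 + 12*p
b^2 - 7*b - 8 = (b - 8)*(b + 1)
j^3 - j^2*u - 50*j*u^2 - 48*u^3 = (j - 8*u)*(j + u)*(j + 6*u)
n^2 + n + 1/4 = (n + 1/2)^2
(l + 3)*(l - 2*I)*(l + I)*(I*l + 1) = I*l^4 + 2*l^3 + 3*I*l^3 + 6*l^2 + I*l^2 + 2*l + 3*I*l + 6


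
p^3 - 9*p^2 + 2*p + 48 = (p - 8)*(p - 3)*(p + 2)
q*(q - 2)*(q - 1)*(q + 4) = q^4 + q^3 - 10*q^2 + 8*q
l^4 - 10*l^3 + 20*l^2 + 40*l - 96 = (l - 6)*(l - 4)*(l - 2)*(l + 2)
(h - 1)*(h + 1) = h^2 - 1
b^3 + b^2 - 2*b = b*(b - 1)*(b + 2)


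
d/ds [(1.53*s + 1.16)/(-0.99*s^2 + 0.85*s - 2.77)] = (1.5147*s^2 + 2.2968*s - 5.2241)/(0.9801*s^4 - 1.683*s^3 + 6.2071*s^2 - 4.709*s + 7.6729)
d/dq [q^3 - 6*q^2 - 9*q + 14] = 3*q^2 - 12*q - 9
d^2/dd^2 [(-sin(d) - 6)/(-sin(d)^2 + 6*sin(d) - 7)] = (-sin(d)^5 - 30*sin(d)^4 + 152*sin(d)^3 - 54*sin(d)^2 - 559*sin(d) + 432)/(sin(d)^2 - 6*sin(d) + 7)^3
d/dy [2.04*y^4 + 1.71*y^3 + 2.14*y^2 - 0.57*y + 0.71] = 8.16*y^3 + 5.13*y^2 + 4.28*y - 0.57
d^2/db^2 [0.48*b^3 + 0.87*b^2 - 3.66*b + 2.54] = 2.88*b + 1.74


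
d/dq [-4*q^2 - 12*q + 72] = -8*q - 12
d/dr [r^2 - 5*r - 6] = 2*r - 5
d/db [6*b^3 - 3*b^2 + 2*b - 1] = 18*b^2 - 6*b + 2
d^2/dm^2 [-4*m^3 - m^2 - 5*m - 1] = -24*m - 2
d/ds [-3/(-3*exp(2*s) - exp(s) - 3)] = (-18*exp(s) - 3)*exp(s)/(3*exp(2*s) + exp(s) + 3)^2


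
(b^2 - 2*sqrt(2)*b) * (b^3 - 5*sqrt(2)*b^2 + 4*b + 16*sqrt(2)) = b^5 - 7*sqrt(2)*b^4 + 24*b^3 + 8*sqrt(2)*b^2 - 64*b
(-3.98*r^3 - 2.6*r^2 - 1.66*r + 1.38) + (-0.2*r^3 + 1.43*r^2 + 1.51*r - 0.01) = -4.18*r^3 - 1.17*r^2 - 0.15*r + 1.37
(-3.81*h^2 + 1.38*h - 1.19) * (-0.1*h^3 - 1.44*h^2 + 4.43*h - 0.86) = 0.381*h^5 + 5.3484*h^4 - 18.7465*h^3 + 11.1036*h^2 - 6.4585*h + 1.0234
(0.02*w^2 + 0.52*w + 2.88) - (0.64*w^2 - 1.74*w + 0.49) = -0.62*w^2 + 2.26*w + 2.39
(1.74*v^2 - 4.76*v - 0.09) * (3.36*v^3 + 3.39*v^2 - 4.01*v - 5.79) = 5.8464*v^5 - 10.095*v^4 - 23.4162*v^3 + 8.7079*v^2 + 27.9213*v + 0.5211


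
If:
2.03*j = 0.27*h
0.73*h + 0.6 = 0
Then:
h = -0.82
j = -0.11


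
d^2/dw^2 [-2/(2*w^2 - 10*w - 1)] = 8*(-2*w^2 + 10*w + 2*(2*w - 5)^2 + 1)/(-2*w^2 + 10*w + 1)^3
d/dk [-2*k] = -2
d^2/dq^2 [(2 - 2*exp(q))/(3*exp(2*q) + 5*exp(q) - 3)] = (-18*exp(4*q) + 102*exp(3*q) - 18*exp(2*q) + 92*exp(q) + 12)*exp(q)/(27*exp(6*q) + 135*exp(5*q) + 144*exp(4*q) - 145*exp(3*q) - 144*exp(2*q) + 135*exp(q) - 27)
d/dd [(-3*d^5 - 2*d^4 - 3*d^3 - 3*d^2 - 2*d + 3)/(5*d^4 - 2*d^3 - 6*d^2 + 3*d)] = (-15*d^8 + 12*d^7 + 73*d^6 + 18*d^5 + 24*d^4 - 86*d^3 - 3*d^2 + 36*d - 9)/(d^2*(25*d^6 - 20*d^5 - 56*d^4 + 54*d^3 + 24*d^2 - 36*d + 9))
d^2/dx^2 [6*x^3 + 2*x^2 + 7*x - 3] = 36*x + 4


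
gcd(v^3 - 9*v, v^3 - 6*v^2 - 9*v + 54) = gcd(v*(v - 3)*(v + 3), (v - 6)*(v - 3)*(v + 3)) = v^2 - 9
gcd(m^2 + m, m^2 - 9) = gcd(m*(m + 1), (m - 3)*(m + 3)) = 1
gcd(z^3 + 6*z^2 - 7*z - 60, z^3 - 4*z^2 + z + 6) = z - 3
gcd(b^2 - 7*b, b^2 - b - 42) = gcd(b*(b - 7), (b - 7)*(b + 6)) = b - 7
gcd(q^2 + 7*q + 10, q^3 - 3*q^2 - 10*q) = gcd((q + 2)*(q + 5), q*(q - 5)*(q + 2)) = q + 2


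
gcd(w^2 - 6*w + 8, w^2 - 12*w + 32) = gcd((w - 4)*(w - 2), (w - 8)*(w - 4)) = w - 4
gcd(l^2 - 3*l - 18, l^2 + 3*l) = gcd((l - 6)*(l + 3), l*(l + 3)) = l + 3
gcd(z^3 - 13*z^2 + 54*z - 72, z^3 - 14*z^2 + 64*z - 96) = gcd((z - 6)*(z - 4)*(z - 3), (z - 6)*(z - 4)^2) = z^2 - 10*z + 24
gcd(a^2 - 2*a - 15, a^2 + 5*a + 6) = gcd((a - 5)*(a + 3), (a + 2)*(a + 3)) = a + 3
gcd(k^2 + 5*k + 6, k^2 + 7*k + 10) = k + 2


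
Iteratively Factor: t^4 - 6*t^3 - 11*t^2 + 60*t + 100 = (t - 5)*(t^3 - t^2 - 16*t - 20) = (t - 5)^2*(t^2 + 4*t + 4) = (t - 5)^2*(t + 2)*(t + 2)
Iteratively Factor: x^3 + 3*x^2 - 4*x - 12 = (x - 2)*(x^2 + 5*x + 6) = (x - 2)*(x + 3)*(x + 2)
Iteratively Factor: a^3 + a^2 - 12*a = (a + 4)*(a^2 - 3*a) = a*(a + 4)*(a - 3)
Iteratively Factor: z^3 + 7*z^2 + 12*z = (z)*(z^2 + 7*z + 12) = z*(z + 4)*(z + 3)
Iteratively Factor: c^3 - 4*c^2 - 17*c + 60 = (c + 4)*(c^2 - 8*c + 15) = (c - 3)*(c + 4)*(c - 5)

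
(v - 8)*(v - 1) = v^2 - 9*v + 8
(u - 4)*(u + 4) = u^2 - 16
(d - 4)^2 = d^2 - 8*d + 16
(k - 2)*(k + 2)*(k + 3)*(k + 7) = k^4 + 10*k^3 + 17*k^2 - 40*k - 84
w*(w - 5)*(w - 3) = w^3 - 8*w^2 + 15*w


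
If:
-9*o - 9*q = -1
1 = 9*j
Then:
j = 1/9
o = 1/9 - q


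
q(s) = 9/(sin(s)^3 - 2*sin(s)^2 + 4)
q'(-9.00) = 1.37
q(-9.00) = 2.51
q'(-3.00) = 0.36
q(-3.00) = 2.27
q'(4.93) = -9.73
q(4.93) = 7.74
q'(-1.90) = 10.16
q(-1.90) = 6.61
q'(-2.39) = 3.59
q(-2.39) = 3.27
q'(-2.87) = 0.76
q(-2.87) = 2.35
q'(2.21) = -0.66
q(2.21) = 2.79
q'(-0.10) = -0.24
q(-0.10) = 2.26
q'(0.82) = 0.74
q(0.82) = 2.71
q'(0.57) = 0.76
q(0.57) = 2.52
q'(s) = 9*(-3*sin(s)^2*cos(s) + 4*sin(s)*cos(s))/(sin(s)^3 - 2*sin(s)^2 + 4)^2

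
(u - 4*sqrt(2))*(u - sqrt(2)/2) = u^2 - 9*sqrt(2)*u/2 + 4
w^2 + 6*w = w*(w + 6)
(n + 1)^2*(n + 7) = n^3 + 9*n^2 + 15*n + 7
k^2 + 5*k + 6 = (k + 2)*(k + 3)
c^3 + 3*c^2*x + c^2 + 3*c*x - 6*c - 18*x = (c - 2)*(c + 3)*(c + 3*x)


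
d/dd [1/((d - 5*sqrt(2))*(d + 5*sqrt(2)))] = -2*d/(d^4 - 100*d^2 + 2500)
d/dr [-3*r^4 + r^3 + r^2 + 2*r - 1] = -12*r^3 + 3*r^2 + 2*r + 2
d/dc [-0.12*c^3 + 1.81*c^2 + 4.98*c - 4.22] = -0.36*c^2 + 3.62*c + 4.98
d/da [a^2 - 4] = 2*a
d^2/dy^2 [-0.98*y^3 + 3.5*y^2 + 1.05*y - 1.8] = 7.0 - 5.88*y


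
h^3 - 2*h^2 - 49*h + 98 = (h - 7)*(h - 2)*(h + 7)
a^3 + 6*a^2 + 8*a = a*(a + 2)*(a + 4)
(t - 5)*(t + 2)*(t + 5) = t^3 + 2*t^2 - 25*t - 50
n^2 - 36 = (n - 6)*(n + 6)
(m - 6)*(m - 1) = m^2 - 7*m + 6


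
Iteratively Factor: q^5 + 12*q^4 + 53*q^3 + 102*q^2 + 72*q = (q + 2)*(q^4 + 10*q^3 + 33*q^2 + 36*q) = q*(q + 2)*(q^3 + 10*q^2 + 33*q + 36) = q*(q + 2)*(q + 3)*(q^2 + 7*q + 12) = q*(q + 2)*(q + 3)^2*(q + 4)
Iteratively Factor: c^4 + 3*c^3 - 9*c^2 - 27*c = (c + 3)*(c^3 - 9*c) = c*(c + 3)*(c^2 - 9) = c*(c + 3)^2*(c - 3)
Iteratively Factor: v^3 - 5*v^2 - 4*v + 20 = (v + 2)*(v^2 - 7*v + 10) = (v - 2)*(v + 2)*(v - 5)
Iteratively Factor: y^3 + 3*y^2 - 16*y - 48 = (y + 4)*(y^2 - y - 12) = (y + 3)*(y + 4)*(y - 4)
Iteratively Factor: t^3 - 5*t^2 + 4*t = (t - 1)*(t^2 - 4*t) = t*(t - 1)*(t - 4)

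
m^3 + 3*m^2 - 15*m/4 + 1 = (m - 1/2)^2*(m + 4)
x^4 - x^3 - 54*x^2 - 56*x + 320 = (x - 8)*(x - 2)*(x + 4)*(x + 5)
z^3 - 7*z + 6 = (z - 2)*(z - 1)*(z + 3)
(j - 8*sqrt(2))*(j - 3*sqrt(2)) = j^2 - 11*sqrt(2)*j + 48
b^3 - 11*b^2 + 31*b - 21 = (b - 7)*(b - 3)*(b - 1)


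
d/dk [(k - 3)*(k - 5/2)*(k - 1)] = 3*k^2 - 13*k + 13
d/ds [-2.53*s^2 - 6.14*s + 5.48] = -5.06*s - 6.14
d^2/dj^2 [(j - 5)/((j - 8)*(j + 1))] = 2*(j^3 - 15*j^2 + 129*j - 341)/(j^6 - 21*j^5 + 123*j^4 - 7*j^3 - 984*j^2 - 1344*j - 512)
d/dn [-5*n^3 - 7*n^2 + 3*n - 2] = -15*n^2 - 14*n + 3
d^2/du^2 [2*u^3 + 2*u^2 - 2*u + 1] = 12*u + 4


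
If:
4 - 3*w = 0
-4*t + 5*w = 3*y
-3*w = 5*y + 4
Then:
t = 43/15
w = 4/3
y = -8/5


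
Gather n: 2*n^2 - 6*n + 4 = 2*n^2 - 6*n + 4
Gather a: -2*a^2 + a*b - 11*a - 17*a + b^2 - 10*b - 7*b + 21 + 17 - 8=-2*a^2 + a*(b - 28) + b^2 - 17*b + 30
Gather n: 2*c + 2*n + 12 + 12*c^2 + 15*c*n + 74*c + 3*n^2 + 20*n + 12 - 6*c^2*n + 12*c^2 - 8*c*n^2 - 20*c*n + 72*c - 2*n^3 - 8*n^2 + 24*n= 24*c^2 + 148*c - 2*n^3 + n^2*(-8*c - 5) + n*(-6*c^2 - 5*c + 46) + 24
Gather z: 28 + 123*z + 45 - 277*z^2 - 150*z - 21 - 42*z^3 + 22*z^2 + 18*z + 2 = -42*z^3 - 255*z^2 - 9*z + 54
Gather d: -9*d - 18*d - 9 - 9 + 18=-27*d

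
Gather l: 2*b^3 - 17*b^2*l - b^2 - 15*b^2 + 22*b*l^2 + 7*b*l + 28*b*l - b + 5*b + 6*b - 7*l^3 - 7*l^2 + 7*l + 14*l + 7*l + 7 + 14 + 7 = 2*b^3 - 16*b^2 + 10*b - 7*l^3 + l^2*(22*b - 7) + l*(-17*b^2 + 35*b + 28) + 28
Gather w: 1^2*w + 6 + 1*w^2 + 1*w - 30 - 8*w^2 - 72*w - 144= -7*w^2 - 70*w - 168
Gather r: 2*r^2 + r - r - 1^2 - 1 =2*r^2 - 2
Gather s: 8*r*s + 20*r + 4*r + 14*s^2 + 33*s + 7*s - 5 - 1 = 24*r + 14*s^2 + s*(8*r + 40) - 6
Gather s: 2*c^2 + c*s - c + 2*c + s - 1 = 2*c^2 + c + s*(c + 1) - 1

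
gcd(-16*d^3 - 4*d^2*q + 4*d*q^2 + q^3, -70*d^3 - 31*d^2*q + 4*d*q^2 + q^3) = 2*d + q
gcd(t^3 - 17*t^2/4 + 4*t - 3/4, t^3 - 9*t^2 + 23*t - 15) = t^2 - 4*t + 3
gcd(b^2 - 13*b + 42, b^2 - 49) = b - 7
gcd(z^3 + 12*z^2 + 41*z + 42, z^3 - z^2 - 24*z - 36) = z^2 + 5*z + 6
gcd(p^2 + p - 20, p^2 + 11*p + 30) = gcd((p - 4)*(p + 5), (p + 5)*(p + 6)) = p + 5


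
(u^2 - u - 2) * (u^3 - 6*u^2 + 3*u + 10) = u^5 - 7*u^4 + 7*u^3 + 19*u^2 - 16*u - 20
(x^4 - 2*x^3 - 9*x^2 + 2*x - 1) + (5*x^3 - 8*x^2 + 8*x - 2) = x^4 + 3*x^3 - 17*x^2 + 10*x - 3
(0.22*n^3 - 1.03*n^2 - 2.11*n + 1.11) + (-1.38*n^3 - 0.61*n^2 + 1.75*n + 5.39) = -1.16*n^3 - 1.64*n^2 - 0.36*n + 6.5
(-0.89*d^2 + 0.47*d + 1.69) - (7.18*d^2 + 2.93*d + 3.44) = -8.07*d^2 - 2.46*d - 1.75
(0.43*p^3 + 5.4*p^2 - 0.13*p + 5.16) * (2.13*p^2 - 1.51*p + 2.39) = 0.9159*p^5 + 10.8527*p^4 - 7.4032*p^3 + 24.0931*p^2 - 8.1023*p + 12.3324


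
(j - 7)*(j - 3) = j^2 - 10*j + 21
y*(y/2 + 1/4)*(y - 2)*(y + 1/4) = y^4/2 - 5*y^3/8 - 11*y^2/16 - y/8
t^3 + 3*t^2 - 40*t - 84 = (t - 6)*(t + 2)*(t + 7)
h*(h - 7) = h^2 - 7*h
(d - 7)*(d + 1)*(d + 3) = d^3 - 3*d^2 - 25*d - 21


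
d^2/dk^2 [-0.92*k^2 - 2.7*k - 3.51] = -1.84000000000000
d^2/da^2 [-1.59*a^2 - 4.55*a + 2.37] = -3.18000000000000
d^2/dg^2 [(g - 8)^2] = 2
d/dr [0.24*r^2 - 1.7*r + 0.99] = 0.48*r - 1.7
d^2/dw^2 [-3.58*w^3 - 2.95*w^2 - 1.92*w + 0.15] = -21.48*w - 5.9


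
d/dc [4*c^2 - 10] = 8*c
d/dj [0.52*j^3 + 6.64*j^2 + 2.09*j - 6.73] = 1.56*j^2 + 13.28*j + 2.09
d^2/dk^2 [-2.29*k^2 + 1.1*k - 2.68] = -4.58000000000000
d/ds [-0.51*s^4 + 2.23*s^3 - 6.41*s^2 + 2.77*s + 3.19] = -2.04*s^3 + 6.69*s^2 - 12.82*s + 2.77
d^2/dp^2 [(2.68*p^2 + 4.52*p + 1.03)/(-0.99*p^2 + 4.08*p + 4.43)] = (-30.510216*p^3 - 76.579074*p^2 - 93.977928*p + 14.876986)/(0.970299*p^6 - 11.996424*p^5 + 36.414279*p^4 + 39.444624*p^3 - 162.944703*p^2 - 240.208776*p - 86.938307)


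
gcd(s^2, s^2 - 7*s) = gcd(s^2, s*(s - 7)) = s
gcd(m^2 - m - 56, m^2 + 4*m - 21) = m + 7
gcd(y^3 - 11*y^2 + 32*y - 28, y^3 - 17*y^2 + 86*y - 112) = y^2 - 9*y + 14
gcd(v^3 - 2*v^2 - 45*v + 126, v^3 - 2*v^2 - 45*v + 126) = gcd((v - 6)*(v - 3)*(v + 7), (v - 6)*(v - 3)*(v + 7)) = v^3 - 2*v^2 - 45*v + 126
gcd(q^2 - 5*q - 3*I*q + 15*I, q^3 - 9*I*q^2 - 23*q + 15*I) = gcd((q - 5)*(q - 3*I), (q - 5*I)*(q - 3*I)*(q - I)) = q - 3*I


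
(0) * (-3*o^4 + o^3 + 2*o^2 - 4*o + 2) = 0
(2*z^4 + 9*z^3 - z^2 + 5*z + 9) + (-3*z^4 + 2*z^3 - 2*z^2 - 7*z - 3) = -z^4 + 11*z^3 - 3*z^2 - 2*z + 6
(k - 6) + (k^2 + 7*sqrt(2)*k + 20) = k^2 + k + 7*sqrt(2)*k + 14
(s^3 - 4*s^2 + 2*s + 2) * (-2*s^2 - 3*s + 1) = -2*s^5 + 5*s^4 + 9*s^3 - 14*s^2 - 4*s + 2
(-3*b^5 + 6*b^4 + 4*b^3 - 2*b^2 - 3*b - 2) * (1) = -3*b^5 + 6*b^4 + 4*b^3 - 2*b^2 - 3*b - 2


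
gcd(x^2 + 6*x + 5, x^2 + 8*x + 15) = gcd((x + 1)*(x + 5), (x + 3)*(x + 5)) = x + 5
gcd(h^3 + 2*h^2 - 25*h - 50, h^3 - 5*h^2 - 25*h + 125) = h^2 - 25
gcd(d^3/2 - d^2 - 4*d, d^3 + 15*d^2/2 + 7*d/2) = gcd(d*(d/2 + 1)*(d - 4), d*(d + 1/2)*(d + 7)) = d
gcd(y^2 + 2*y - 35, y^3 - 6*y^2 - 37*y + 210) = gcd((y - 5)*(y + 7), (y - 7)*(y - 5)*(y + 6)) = y - 5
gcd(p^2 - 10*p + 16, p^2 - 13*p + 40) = p - 8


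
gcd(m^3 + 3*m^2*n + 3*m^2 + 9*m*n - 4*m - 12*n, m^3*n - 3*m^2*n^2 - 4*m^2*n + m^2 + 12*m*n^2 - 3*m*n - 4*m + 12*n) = 1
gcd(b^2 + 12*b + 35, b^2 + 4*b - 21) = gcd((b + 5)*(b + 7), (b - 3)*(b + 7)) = b + 7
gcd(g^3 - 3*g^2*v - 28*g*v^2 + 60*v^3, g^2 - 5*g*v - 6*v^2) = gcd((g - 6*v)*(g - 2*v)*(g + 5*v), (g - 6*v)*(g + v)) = -g + 6*v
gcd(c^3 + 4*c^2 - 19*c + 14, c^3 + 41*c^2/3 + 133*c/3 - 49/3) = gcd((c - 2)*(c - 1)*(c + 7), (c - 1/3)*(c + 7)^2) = c + 7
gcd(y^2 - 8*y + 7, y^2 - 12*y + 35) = y - 7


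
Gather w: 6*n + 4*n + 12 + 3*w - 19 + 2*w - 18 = 10*n + 5*w - 25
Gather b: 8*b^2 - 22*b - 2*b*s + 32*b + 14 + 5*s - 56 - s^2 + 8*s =8*b^2 + b*(10 - 2*s) - s^2 + 13*s - 42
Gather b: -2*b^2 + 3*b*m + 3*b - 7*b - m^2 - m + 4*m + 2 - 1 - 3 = -2*b^2 + b*(3*m - 4) - m^2 + 3*m - 2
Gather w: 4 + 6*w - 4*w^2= -4*w^2 + 6*w + 4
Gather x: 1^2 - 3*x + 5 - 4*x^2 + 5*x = -4*x^2 + 2*x + 6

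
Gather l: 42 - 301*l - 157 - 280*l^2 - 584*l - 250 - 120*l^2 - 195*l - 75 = -400*l^2 - 1080*l - 440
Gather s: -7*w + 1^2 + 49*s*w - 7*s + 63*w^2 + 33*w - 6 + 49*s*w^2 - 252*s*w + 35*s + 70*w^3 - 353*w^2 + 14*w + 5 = s*(49*w^2 - 203*w + 28) + 70*w^3 - 290*w^2 + 40*w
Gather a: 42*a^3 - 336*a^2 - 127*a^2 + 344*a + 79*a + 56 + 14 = 42*a^3 - 463*a^2 + 423*a + 70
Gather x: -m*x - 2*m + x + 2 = -2*m + x*(1 - m) + 2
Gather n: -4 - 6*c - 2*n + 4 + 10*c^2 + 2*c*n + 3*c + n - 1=10*c^2 - 3*c + n*(2*c - 1) - 1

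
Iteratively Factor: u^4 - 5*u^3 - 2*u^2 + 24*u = (u - 4)*(u^3 - u^2 - 6*u) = (u - 4)*(u - 3)*(u^2 + 2*u) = u*(u - 4)*(u - 3)*(u + 2)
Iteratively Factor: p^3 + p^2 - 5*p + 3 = (p - 1)*(p^2 + 2*p - 3) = (p - 1)^2*(p + 3)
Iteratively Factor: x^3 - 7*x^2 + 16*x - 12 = (x - 3)*(x^2 - 4*x + 4) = (x - 3)*(x - 2)*(x - 2)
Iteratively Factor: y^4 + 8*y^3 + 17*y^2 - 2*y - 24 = (y + 2)*(y^3 + 6*y^2 + 5*y - 12) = (y - 1)*(y + 2)*(y^2 + 7*y + 12) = (y - 1)*(y + 2)*(y + 3)*(y + 4)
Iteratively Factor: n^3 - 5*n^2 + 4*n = (n - 1)*(n^2 - 4*n) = (n - 4)*(n - 1)*(n)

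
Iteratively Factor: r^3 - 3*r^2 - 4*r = (r + 1)*(r^2 - 4*r) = (r - 4)*(r + 1)*(r)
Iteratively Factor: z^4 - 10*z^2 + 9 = (z + 3)*(z^3 - 3*z^2 - z + 3) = (z - 1)*(z + 3)*(z^2 - 2*z - 3) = (z - 3)*(z - 1)*(z + 3)*(z + 1)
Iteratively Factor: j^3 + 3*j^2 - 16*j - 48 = (j + 3)*(j^2 - 16) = (j + 3)*(j + 4)*(j - 4)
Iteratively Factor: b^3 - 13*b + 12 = (b - 3)*(b^2 + 3*b - 4) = (b - 3)*(b + 4)*(b - 1)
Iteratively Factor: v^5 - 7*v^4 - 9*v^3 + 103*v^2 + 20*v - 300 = (v - 5)*(v^4 - 2*v^3 - 19*v^2 + 8*v + 60) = (v - 5)^2*(v^3 + 3*v^2 - 4*v - 12) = (v - 5)^2*(v + 2)*(v^2 + v - 6) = (v - 5)^2*(v - 2)*(v + 2)*(v + 3)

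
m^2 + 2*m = m*(m + 2)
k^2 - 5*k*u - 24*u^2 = (k - 8*u)*(k + 3*u)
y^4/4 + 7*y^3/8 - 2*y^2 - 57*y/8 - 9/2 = (y/4 + 1/4)*(y - 3)*(y + 3/2)*(y + 4)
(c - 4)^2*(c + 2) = c^3 - 6*c^2 + 32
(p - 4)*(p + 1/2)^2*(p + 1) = p^4 - 2*p^3 - 27*p^2/4 - 19*p/4 - 1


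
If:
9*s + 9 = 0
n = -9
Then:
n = -9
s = -1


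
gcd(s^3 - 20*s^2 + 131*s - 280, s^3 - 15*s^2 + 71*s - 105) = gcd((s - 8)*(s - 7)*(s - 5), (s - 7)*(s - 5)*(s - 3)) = s^2 - 12*s + 35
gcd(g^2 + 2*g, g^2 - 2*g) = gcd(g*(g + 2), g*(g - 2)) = g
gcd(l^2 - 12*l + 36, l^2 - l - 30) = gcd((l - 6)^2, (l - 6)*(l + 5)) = l - 6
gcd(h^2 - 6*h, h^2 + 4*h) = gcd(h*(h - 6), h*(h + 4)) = h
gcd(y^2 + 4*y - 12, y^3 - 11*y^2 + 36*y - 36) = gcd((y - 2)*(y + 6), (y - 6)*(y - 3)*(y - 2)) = y - 2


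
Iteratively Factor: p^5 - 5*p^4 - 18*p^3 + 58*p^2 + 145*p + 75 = (p - 5)*(p^4 - 18*p^2 - 32*p - 15) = (p - 5)*(p + 1)*(p^3 - p^2 - 17*p - 15) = (p - 5)^2*(p + 1)*(p^2 + 4*p + 3) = (p - 5)^2*(p + 1)*(p + 3)*(p + 1)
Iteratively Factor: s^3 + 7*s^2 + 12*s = (s)*(s^2 + 7*s + 12) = s*(s + 3)*(s + 4)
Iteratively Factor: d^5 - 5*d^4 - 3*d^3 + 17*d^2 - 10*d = (d - 1)*(d^4 - 4*d^3 - 7*d^2 + 10*d) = (d - 1)*(d + 2)*(d^3 - 6*d^2 + 5*d) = (d - 1)^2*(d + 2)*(d^2 - 5*d) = d*(d - 1)^2*(d + 2)*(d - 5)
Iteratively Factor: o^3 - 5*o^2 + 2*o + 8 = (o - 4)*(o^2 - o - 2) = (o - 4)*(o - 2)*(o + 1)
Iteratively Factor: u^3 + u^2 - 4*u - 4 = (u + 1)*(u^2 - 4) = (u + 1)*(u + 2)*(u - 2)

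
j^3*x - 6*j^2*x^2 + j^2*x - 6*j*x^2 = j*(j - 6*x)*(j*x + x)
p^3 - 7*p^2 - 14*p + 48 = (p - 8)*(p - 2)*(p + 3)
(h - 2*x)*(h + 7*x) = h^2 + 5*h*x - 14*x^2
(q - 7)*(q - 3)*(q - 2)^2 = q^4 - 14*q^3 + 65*q^2 - 124*q + 84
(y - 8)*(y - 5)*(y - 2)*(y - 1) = y^4 - 16*y^3 + 81*y^2 - 146*y + 80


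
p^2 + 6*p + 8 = (p + 2)*(p + 4)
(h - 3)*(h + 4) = h^2 + h - 12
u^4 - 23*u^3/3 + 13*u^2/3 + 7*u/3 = u*(u - 7)*(u - 1)*(u + 1/3)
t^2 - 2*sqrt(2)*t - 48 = (t - 6*sqrt(2))*(t + 4*sqrt(2))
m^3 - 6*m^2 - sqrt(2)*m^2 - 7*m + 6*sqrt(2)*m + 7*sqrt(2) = (m - 7)*(m + 1)*(m - sqrt(2))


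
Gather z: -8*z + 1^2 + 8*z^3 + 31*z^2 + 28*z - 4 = 8*z^3 + 31*z^2 + 20*z - 3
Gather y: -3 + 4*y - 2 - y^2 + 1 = -y^2 + 4*y - 4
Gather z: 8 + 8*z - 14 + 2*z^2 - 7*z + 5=2*z^2 + z - 1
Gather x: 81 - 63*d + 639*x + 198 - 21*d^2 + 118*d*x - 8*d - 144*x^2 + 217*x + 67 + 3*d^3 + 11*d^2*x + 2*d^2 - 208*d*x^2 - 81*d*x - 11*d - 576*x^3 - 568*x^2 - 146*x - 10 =3*d^3 - 19*d^2 - 82*d - 576*x^3 + x^2*(-208*d - 712) + x*(11*d^2 + 37*d + 710) + 336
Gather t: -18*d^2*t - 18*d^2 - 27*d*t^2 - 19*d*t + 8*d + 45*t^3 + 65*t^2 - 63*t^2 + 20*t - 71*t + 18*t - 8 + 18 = -18*d^2 + 8*d + 45*t^3 + t^2*(2 - 27*d) + t*(-18*d^2 - 19*d - 33) + 10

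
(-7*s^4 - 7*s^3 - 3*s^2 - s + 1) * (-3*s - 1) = 21*s^5 + 28*s^4 + 16*s^3 + 6*s^2 - 2*s - 1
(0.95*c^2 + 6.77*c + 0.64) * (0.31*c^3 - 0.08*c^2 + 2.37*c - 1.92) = 0.2945*c^5 + 2.0227*c^4 + 1.9083*c^3 + 14.1697*c^2 - 11.4816*c - 1.2288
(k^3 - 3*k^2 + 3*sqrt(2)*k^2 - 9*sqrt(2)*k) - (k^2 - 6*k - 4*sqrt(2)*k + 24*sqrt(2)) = k^3 - 4*k^2 + 3*sqrt(2)*k^2 - 5*sqrt(2)*k + 6*k - 24*sqrt(2)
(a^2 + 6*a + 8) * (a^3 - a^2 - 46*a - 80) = a^5 + 5*a^4 - 44*a^3 - 364*a^2 - 848*a - 640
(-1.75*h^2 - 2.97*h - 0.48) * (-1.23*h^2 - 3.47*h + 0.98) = 2.1525*h^4 + 9.7256*h^3 + 9.1813*h^2 - 1.245*h - 0.4704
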